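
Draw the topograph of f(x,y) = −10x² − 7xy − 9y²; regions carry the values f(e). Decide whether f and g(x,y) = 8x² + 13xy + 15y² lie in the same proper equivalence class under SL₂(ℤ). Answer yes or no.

D₁ = -311, D₂ = -311
f is negative-definite; reduce −f:
−f: flip: (10,7,9)→(9,-7,10)
−f: reduced (well bottom): (9,-7,10) with a≤c, −a<b≤a
flip sign back: reduced form of f is (-9,7,-10)
g: translate: b→-3 (≡13 mod 16), so (8,13,15)→(8,-3,10)
g: reduced (well bottom): (8,-3,10) with a≤c, −a<b≤a
reduced forms (-9, 7, -10) vs (8, -3, 10) ⇒ inequivalent

no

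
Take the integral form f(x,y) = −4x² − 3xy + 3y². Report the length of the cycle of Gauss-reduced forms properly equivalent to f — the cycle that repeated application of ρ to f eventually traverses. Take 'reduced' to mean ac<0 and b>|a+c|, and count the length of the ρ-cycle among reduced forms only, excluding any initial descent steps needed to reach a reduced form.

D = 57, ⌊√D⌋ = 7
descent: ρ → (3,3,-4)  [lands on river]
river: ρ → (-4,5,2)
river: ρ → (2,7,-1)
river: ρ → (-1,7,2)
river: ρ → (2,5,-4)
river: ρ → (-4,3,3)
ρ-cycle length = 6 (tail of 1 descent step not counted)

6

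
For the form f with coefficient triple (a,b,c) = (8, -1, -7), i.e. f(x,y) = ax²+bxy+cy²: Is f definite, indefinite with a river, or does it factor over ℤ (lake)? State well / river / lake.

D = b²−4ac = (-1)² − 4·8·(-7) = 225
D = 15² is a perfect square ⇒ form factors over ℤ ⇒ lakes

lake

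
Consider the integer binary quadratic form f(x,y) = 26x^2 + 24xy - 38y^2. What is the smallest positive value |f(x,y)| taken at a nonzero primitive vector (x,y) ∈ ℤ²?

river: ρ → (-38,52,12)
river: ρ → (12,44,-54)
river: ρ → (-54,64,2)
river: ρ → (2,64,-54)
river: ρ → (-54,44,12)
river: ρ → (12,52,-38)
river: ρ → (-38,24,26)
river: ρ → (26,28,-36)
river: ρ → (-36,44,18)
river: ρ → (18,64,-6)
river: ρ → (-6,56,58)
river: ρ → (58,60,-4)
river: ρ → (-4,60,58)
river: ρ → (58,56,-6)
river: ρ → (-6,64,18)
river: ρ → (18,44,-36)
river: ρ → (-36,28,26)
river: ρ → (26,24,-38)
closes: descent 0, river 18
min |a| on river = 2

2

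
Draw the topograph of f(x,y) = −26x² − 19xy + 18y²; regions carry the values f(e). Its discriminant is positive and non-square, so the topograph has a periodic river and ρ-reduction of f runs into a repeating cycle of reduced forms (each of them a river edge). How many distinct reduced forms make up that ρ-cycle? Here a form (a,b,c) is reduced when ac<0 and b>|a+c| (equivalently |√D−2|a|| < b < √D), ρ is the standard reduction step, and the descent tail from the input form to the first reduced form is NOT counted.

D = 2233, ⌊√D⌋ = 47
descent: ρ → (18,19,-26)  [lands on river]
river: ρ → (-26,33,11)
river: ρ → (11,33,-26)
river: ρ → (-26,19,18)
river: ρ → (18,17,-27)
river: ρ → (-27,37,8)
river: ρ → (8,43,-12)
river: ρ → (-12,29,29)
river: ρ → (29,29,-12)
river: ρ → (-12,43,8)
river: ρ → (8,37,-27)
river: ρ → (-27,17,18)
ρ-cycle length = 12 (tail of 1 descent step not counted)

12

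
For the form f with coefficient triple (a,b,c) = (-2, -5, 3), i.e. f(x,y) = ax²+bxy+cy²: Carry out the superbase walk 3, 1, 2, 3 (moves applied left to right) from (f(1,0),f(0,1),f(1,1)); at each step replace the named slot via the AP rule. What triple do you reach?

start (-2,3,-4) = (f(1,0),f(0,1),f(1,1))
replace slot 3: 2·((-2)+3) − (-4) = 6 → (-2,3,6)
replace slot 1: 2·(3+6) − (-2) = 20 → (20,3,6)
replace slot 2: 2·(20+6) − 3 = 49 → (20,49,6)
replace slot 3: 2·(20+49) − 6 = 132 → (20,49,132)

20,49,132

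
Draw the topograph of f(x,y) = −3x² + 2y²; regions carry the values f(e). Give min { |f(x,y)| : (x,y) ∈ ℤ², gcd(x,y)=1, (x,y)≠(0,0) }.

descent: ρ → (2,4,-1)  [lands on river]
river: ρ → (-1,4,2)
closes: descent 1, river 2
min |a| on river = 1

1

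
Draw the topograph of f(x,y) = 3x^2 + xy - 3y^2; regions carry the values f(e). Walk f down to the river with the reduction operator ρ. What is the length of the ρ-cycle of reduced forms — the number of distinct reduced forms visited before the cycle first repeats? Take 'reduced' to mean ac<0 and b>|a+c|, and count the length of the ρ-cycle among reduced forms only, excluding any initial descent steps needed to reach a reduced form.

D = 37, ⌊√D⌋ = 6
river: ρ → (-3,5,1)
river: ρ → (1,5,-3)
river: ρ → (-3,1,3)
river: ρ → (3,5,-1)
river: ρ → (-1,5,3)
river: ρ → (3,1,-3)
ρ-cycle length = 6 (tail of 0 descent steps not counted)

6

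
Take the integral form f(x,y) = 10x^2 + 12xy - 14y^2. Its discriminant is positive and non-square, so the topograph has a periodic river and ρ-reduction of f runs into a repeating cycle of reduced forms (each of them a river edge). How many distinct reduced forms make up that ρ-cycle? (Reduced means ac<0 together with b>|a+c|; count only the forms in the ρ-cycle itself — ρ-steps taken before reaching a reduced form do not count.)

D = 704, ⌊√D⌋ = 26
river: ρ → (-14,16,8)
river: ρ → (8,16,-14)
river: ρ → (-14,12,10)
river: ρ → (10,8,-16)
river: ρ → (-16,24,2)
river: ρ → (2,24,-16)
river: ρ → (-16,8,10)
river: ρ → (10,12,-14)
ρ-cycle length = 8 (tail of 0 descent steps not counted)

8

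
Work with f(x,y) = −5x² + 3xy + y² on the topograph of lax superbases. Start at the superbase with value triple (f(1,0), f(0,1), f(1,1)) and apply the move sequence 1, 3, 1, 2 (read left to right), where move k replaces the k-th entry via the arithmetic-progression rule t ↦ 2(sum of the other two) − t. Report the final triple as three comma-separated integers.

start (-5,1,-1) = (f(1,0),f(0,1),f(1,1))
replace slot 1: 2·(1+(-1)) − (-5) = 5 → (5,1,-1)
replace slot 3: 2·(5+1) − (-1) = 13 → (5,1,13)
replace slot 1: 2·(1+13) − 5 = 23 → (23,1,13)
replace slot 2: 2·(23+13) − 1 = 71 → (23,71,13)

23,71,13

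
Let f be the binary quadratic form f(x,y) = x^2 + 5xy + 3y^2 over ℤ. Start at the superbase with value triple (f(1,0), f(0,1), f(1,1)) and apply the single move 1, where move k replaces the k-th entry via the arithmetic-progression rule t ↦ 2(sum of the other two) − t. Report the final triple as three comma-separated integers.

start (1,3,9) = (f(1,0),f(0,1),f(1,1))
replace slot 1: 2·(3+9) − 1 = 23 → (23,3,9)

23,3,9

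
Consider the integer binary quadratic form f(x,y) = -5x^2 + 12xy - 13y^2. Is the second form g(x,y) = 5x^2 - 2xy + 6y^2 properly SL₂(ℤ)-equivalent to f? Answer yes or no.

D₁ = -116, D₂ = -116
f is negative-definite; reduce −f:
−f: translate: b→-2 (≡-12 mod 10), so (5,-12,13)→(5,-2,6)
−f: reduced (well bottom): (5,-2,6) with a≤c, −a<b≤a
flip sign back: reduced form of f is (-5,2,-6)
g: reduced (well bottom): (5,-2,6) with a≤c, −a<b≤a
reduced forms (-5, 2, -6) vs (5, -2, 6) ⇒ inequivalent

no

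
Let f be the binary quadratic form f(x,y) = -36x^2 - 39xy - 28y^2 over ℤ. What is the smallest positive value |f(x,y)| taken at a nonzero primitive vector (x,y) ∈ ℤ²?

translate: b→-33 (≡39 mod 72), so (36,39,28)→(36,-33,25)
flip: (36,-33,25)→(25,33,36)
translate: b→-17 (≡33 mod 50), so (25,33,36)→(25,-17,28)
reduced (well bottom): (25,-17,28) with a≤c, −a<b≤a
well minimum |f| = |-25| = 25 (negative-definite)

25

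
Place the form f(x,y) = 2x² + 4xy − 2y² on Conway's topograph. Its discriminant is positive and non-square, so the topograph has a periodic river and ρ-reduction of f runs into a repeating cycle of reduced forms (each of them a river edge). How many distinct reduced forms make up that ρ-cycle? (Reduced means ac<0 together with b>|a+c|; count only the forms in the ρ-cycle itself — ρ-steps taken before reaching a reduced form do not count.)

D = 32, ⌊√D⌋ = 5
river: ρ → (-2,4,2)
river: ρ → (2,4,-2)
ρ-cycle length = 2 (tail of 0 descent steps not counted)

2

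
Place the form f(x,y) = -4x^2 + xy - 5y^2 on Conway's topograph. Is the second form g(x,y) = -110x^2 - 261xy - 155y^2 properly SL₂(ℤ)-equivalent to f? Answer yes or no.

D₁ = -79, D₂ = -79
f is negative-definite; reduce −f:
−f: reduced (well bottom): (4,-1,5) with a≤c, −a<b≤a
flip sign back: reduced form of f is (-4,1,-5)
g is negative-definite; reduce −g:
−g: translate: b→41 (≡261 mod 220), so (110,261,155)→(110,41,4)
−g: flip: (110,41,4)→(4,-41,110)
−g: translate: b→-1 (≡-41 mod 8), so (4,-41,110)→(4,-1,5)
−g: reduced (well bottom): (4,-1,5) with a≤c, −a<b≤a
flip sign back: reduced form of g is (-4,1,-5)
reduced forms (-4, 1, -5) vs (-4, 1, -5) ⇒ equivalent

yes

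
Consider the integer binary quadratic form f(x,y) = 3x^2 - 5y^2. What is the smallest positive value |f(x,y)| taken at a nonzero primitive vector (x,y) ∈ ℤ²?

descent: ρ → (-5,0,3)
descent: ρ → (3,6,-2)  [lands on river]
river: ρ → (-2,6,3)
closes: descent 2, river 2
min |a| on river = 2

2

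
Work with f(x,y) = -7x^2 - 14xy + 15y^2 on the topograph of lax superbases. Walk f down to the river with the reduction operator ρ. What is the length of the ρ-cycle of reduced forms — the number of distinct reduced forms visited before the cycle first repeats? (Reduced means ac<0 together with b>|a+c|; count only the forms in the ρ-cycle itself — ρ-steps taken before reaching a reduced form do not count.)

D = 616, ⌊√D⌋ = 24
descent: ρ → (15,14,-7)  [lands on river]
river: ρ → (-7,14,15)
river: ρ → (15,16,-6)
river: ρ → (-6,20,9)
river: ρ → (9,16,-10)
river: ρ → (-10,24,1)
river: ρ → (1,24,-10)
river: ρ → (-10,16,9)
river: ρ → (9,20,-6)
river: ρ → (-6,16,15)
ρ-cycle length = 10 (tail of 1 descent step not counted)

10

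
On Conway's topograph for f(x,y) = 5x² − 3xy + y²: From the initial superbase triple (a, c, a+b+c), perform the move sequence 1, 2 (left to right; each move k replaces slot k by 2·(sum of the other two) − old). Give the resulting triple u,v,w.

start (5,1,3) = (f(1,0),f(0,1),f(1,1))
replace slot 1: 2·(1+3) − 5 = 3 → (3,1,3)
replace slot 2: 2·(3+3) − 1 = 11 → (3,11,3)

3,11,3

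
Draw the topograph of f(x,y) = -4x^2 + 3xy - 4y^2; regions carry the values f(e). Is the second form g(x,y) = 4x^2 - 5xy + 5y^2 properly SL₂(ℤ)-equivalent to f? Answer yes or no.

D₁ = -55, D₂ = -55
f is negative-definite; reduce −f:
−f: flip: (4,-3,4)→(4,3,4)
−f: reduced (well bottom): (4,3,4) with a≤c, −a<b≤a
flip sign back: reduced form of f is (-4,-3,-4)
g: translate: b→3 (≡-5 mod 8), so (4,-5,5)→(4,3,4)
g: reduced (well bottom): (4,3,4) with a≤c, −a<b≤a
reduced forms (-4, -3, -4) vs (4, 3, 4) ⇒ inequivalent

no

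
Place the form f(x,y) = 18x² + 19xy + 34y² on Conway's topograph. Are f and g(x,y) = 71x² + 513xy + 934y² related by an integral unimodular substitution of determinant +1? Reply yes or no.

D₁ = -2087, D₂ = -2087
f: translate: b→-17 (≡19 mod 36), so (18,19,34)→(18,-17,33)
f: reduced (well bottom): (18,-17,33) with a≤c, −a<b≤a
g: translate: b→-55 (≡513 mod 142), so (71,513,934)→(71,-55,18)
g: flip: (71,-55,18)→(18,55,71)
g: translate: b→-17 (≡55 mod 36), so (18,55,71)→(18,-17,33)
g: reduced (well bottom): (18,-17,33) with a≤c, −a<b≤a
reduced forms (18, -17, 33) vs (18, -17, 33) ⇒ equivalent

yes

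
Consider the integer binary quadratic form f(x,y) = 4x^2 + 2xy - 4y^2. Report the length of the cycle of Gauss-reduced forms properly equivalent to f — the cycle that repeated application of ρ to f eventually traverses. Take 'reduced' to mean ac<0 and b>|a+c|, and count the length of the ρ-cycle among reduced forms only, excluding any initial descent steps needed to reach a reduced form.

D = 68, ⌊√D⌋ = 8
river: ρ → (-4,6,2)
river: ρ → (2,6,-4)
river: ρ → (-4,2,4)
river: ρ → (4,6,-2)
river: ρ → (-2,6,4)
river: ρ → (4,2,-4)
ρ-cycle length = 6 (tail of 0 descent steps not counted)

6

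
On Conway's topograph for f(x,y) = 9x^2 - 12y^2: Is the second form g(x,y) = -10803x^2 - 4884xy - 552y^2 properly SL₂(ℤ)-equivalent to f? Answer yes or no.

D₁ = 432, D₂ = 432
river cycle of f (length 2): (9, 18, -3), (-3, 18, 9)
river cycle of g (length 2): (9, 18, -3), (-3, 18, 9)
cycles coincide ⇒ equivalent

yes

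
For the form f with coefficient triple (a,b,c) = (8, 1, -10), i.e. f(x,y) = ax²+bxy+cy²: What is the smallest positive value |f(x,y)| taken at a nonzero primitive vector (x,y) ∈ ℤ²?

descent: ρ → (-10,-1,8)
descent: ρ → (8,17,-1)  [lands on river]
river: ρ → (-1,17,8)
river: ρ → (8,15,-3)
river: ρ → (-3,15,8)
closes: descent 2, river 4
min |a| on river = 1

1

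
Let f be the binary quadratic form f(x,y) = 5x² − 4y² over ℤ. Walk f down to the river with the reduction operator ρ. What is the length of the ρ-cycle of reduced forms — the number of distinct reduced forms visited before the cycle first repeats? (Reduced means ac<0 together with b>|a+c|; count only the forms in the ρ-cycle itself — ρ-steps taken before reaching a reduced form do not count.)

D = 80, ⌊√D⌋ = 8
descent: ρ → (-4,8,1)  [lands on river]
river: ρ → (1,8,-4)
ρ-cycle length = 2 (tail of 1 descent step not counted)

2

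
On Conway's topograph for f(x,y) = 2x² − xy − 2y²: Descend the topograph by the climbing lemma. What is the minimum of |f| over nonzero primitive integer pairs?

descent: ρ → (-2,1,2)  [lands on river]
river: ρ → (2,3,-1)
river: ρ → (-1,3,2)
river: ρ → (2,1,-2)
river: ρ → (-2,3,1)
river: ρ → (1,3,-2)
closes: descent 1, river 6
min |a| on river = 1

1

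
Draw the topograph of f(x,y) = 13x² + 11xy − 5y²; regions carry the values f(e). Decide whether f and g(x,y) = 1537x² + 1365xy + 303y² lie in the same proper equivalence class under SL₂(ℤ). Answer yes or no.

D₁ = 381, D₂ = 381
river cycle of f (length 6): (-5, 19, 1), (1, 19, -5), (-5, 11, 13), (13, 15, -3), (-3, 15, 13), (13, 11, -5)
river cycle of g (length 6): (-5, 19, 1), (1, 19, -5), (-5, 11, 13), (13, 15, -3), (-3, 15, 13), (13, 11, -5)
cycles coincide ⇒ equivalent

yes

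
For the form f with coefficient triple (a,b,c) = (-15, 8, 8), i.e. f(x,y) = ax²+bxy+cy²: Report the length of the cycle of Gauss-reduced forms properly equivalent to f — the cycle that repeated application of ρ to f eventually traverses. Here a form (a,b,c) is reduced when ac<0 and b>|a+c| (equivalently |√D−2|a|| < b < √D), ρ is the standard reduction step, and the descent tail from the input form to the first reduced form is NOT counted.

D = 544, ⌊√D⌋ = 23
river: ρ → (8,8,-15)
river: ρ → (-15,22,1)
river: ρ → (1,22,-15)
river: ρ → (-15,8,8)
ρ-cycle length = 4 (tail of 0 descent steps not counted)

4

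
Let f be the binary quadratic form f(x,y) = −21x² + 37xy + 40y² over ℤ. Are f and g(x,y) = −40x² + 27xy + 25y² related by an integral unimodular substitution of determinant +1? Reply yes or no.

D₁ = 4729, D₂ = 4729
river cycle of f (length 74): (40, 43, -18), (-18, 65, 7), (7, 61, -36), (-36, 11, 32), (32, 53, -15), (-15, 67, 4), (4, 61, -63), (-63, 65, 2), (2, 67, -30), (-30, 53, 16), … (64 more)
river cycle of g (length 74): (25, 23, -42), (-42, 61, 6), (6, 59, -52), (-52, 45, 13), (13, 59, -24), (-24, 37, 35), (35, 33, -26), (-26, 19, 42), (42, 65, -3), (-3, 67, 20), … (64 more)
cycles differ ⇒ inequivalent

no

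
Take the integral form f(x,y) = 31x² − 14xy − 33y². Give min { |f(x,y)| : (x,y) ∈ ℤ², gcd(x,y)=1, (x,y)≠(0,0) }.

descent: ρ → (-33,14,31)  [lands on river]
river: ρ → (31,48,-16)
river: ρ → (-16,48,31)
river: ρ → (31,14,-33)
river: ρ → (-33,52,12)
river: ρ → (12,44,-49)
river: ρ → (-49,54,7)
river: ρ → (7,58,-33)
river: ρ → (-33,8,32)
river: ρ → (32,56,-9)
river: ρ → (-9,52,44)
river: ρ → (44,36,-17)
river: ρ → (-17,32,48)
river: ρ → (48,64,-1)
river: ρ → (-1,64,48)
river: ρ → (48,32,-17)
river: ρ → (-17,36,44)
river: ρ → (44,52,-9)
river: ρ → (-9,56,32)
river: ρ → (32,8,-33)
river: ρ → (-33,58,7)
river: ρ → (7,54,-49)
river: ρ → (-49,44,12)
river: ρ → (12,52,-33)
closes: descent 1, river 24
min |a| on river = 1

1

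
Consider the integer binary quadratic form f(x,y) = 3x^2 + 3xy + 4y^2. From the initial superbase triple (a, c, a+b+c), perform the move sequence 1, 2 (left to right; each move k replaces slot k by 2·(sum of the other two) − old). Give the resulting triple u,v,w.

start (3,4,10) = (f(1,0),f(0,1),f(1,1))
replace slot 1: 2·(4+10) − 3 = 25 → (25,4,10)
replace slot 2: 2·(25+10) − 4 = 66 → (25,66,10)

25,66,10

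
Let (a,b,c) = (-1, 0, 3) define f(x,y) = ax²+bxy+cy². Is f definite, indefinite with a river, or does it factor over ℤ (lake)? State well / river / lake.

D = b²−4ac = 0² − 4·(-1)·3 = 12
D > 0 non-square ⇒ indefinite ⇒ periodic river

river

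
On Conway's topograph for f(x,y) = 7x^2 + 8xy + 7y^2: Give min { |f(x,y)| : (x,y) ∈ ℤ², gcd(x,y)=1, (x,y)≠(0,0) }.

translate: b→-6 (≡8 mod 14), so (7,8,7)→(7,-6,6)
flip: (7,-6,6)→(6,6,7)
reduced (well bottom): (6,6,7) with a≤c, −a<b≤a
well minimum = a = 6

6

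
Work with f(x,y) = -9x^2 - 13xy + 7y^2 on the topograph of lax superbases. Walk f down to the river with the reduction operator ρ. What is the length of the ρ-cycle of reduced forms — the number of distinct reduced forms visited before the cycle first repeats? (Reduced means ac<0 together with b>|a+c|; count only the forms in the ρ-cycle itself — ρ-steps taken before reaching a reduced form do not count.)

D = 421, ⌊√D⌋ = 20
descent: ρ → (7,13,-9)  [lands on river]
river: ρ → (-9,5,11)
river: ρ → (11,17,-3)
river: ρ → (-3,19,5)
river: ρ → (5,11,-15)
river: ρ → (-15,19,1)
river: ρ → (1,19,-15)
river: ρ → (-15,11,5)
river: ρ → (5,19,-3)
river: ρ → (-3,17,11)
river: ρ → (11,5,-9)
river: ρ → (-9,13,7)
river: ρ → (7,15,-7)
river: ρ → (-7,13,9)
river: ρ → (9,5,-11)
river: ρ → (-11,17,3)
river: ρ → (3,19,-5)
river: ρ → (-5,11,15)
river: ρ → (15,19,-1)
river: ρ → (-1,19,15)
river: ρ → (15,11,-5)
river: ρ → (-5,19,3)
river: ρ → (3,17,-11)
river: ρ → (-11,5,9)
river: ρ → (9,13,-7)
river: ρ → (-7,15,7)
ρ-cycle length = 26 (tail of 1 descent step not counted)

26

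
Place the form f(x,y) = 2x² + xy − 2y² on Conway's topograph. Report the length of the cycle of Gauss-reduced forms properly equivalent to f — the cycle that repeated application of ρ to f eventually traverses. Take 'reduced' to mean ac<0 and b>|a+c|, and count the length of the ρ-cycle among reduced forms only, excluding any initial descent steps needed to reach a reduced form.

D = 17, ⌊√D⌋ = 4
river: ρ → (-2,3,1)
river: ρ → (1,3,-2)
river: ρ → (-2,1,2)
river: ρ → (2,3,-1)
river: ρ → (-1,3,2)
river: ρ → (2,1,-2)
ρ-cycle length = 6 (tail of 0 descent steps not counted)

6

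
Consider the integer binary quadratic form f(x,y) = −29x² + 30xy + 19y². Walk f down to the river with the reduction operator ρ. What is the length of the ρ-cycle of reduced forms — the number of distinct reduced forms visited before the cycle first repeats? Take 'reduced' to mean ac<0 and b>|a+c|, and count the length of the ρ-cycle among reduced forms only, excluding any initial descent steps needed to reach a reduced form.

D = 3104, ⌊√D⌋ = 55
river: ρ → (19,46,-13)
river: ρ → (-13,32,40)
river: ρ → (40,48,-5)
river: ρ → (-5,52,20)
river: ρ → (20,28,-29)
river: ρ → (-29,30,19)
ρ-cycle length = 6 (tail of 0 descent steps not counted)

6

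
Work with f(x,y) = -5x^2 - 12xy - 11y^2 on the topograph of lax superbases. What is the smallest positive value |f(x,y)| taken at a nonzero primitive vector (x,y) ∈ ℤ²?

translate: b→2 (≡12 mod 10), so (5,12,11)→(5,2,4)
flip: (5,2,4)→(4,-2,5)
reduced (well bottom): (4,-2,5) with a≤c, −a<b≤a
well minimum |f| = |-4| = 4 (negative-definite)

4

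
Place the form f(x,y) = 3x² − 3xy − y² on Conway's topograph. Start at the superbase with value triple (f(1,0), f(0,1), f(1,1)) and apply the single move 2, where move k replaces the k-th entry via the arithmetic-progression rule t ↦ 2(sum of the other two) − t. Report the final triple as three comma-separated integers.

start (3,-1,-1) = (f(1,0),f(0,1),f(1,1))
replace slot 2: 2·(3+(-1)) − (-1) = 5 → (3,5,-1)

3,5,-1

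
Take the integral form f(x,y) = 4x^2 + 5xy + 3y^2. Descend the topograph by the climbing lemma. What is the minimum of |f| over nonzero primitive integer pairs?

translate: b→-3 (≡5 mod 8), so (4,5,3)→(4,-3,2)
flip: (4,-3,2)→(2,3,4)
translate: b→-1 (≡3 mod 4), so (2,3,4)→(2,-1,3)
reduced (well bottom): (2,-1,3) with a≤c, −a<b≤a
well minimum = a = 2

2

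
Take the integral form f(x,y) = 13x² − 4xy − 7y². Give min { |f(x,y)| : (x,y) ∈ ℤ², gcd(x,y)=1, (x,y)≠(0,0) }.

descent: ρ → (-7,18,2)  [lands on river]
river: ρ → (2,18,-7)
river: ρ → (-7,10,10)
river: ρ → (10,10,-7)
closes: descent 1, river 4
min |a| on river = 2

2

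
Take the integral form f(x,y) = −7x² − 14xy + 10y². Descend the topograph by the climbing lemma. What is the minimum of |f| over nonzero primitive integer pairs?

descent: ρ → (10,14,-7)  [lands on river]
river: ρ → (-7,14,10)
river: ρ → (10,6,-11)
river: ρ → (-11,16,5)
river: ρ → (5,14,-14)
river: ρ → (-14,14,5)
river: ρ → (5,16,-11)
river: ρ → (-11,6,10)
closes: descent 1, river 8
min |a| on river = 5

5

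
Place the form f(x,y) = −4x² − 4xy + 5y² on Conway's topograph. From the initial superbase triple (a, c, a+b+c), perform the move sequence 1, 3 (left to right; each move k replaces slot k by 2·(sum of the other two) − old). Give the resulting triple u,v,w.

start (-4,5,-3) = (f(1,0),f(0,1),f(1,1))
replace slot 1: 2·(5+(-3)) − (-4) = 8 → (8,5,-3)
replace slot 3: 2·(8+5) − (-3) = 29 → (8,5,29)

8,5,29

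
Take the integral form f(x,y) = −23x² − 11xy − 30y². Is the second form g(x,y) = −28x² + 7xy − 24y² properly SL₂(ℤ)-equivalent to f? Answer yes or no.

D₁ = -2639, D₂ = -2639
f is negative-definite; reduce −f:
−f: reduced (well bottom): (23,11,30) with a≤c, −a<b≤a
flip sign back: reduced form of f is (-23,-11,-30)
g is negative-definite; reduce −g:
−g: flip: (28,-7,24)→(24,7,28)
−g: reduced (well bottom): (24,7,28) with a≤c, −a<b≤a
flip sign back: reduced form of g is (-24,-7,-28)
reduced forms (-23, -11, -30) vs (-24, -7, -28) ⇒ inequivalent

no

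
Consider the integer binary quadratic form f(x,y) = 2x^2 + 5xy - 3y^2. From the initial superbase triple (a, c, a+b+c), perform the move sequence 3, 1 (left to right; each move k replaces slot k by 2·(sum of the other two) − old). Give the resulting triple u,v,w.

start (2,-3,4) = (f(1,0),f(0,1),f(1,1))
replace slot 3: 2·(2+(-3)) − 4 = -6 → (2,-3,-6)
replace slot 1: 2·((-3)+(-6)) − 2 = -20 → (-20,-3,-6)

-20,-3,-6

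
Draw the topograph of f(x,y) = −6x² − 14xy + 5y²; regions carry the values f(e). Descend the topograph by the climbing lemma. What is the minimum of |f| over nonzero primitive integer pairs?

descent: ρ → (5,14,-6)  [lands on river]
river: ρ → (-6,10,9)
river: ρ → (9,8,-7)
river: ρ → (-7,6,10)
river: ρ → (10,14,-3)
river: ρ → (-3,16,5)
closes: descent 1, river 6
min |a| on river = 3

3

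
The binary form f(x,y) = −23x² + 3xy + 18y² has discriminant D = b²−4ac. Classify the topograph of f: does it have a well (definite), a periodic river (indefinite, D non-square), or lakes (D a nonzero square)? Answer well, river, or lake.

D = b²−4ac = 3² − 4·(-23)·18 = 1665
D > 0 non-square ⇒ indefinite ⇒ periodic river

river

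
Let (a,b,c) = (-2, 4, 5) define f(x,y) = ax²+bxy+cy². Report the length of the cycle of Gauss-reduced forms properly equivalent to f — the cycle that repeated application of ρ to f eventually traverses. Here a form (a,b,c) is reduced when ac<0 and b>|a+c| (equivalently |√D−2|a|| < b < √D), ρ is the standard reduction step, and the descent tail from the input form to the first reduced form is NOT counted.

D = 56, ⌊√D⌋ = 7
river: ρ → (5,6,-1)
river: ρ → (-1,6,5)
river: ρ → (5,4,-2)
river: ρ → (-2,4,5)
ρ-cycle length = 4 (tail of 0 descent steps not counted)

4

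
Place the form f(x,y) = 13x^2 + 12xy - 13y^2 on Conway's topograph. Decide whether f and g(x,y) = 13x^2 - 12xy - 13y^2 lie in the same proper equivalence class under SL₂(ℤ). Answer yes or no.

D₁ = 820, D₂ = 820
river cycle of f (length 12): (-13, 14, 12), (12, 10, -15), (-15, 20, 7), (7, 22, -12), (-12, 26, 3), (3, 28, -3), (-3, 26, 12), (12, 22, -7), (-7, 20, 15), (15, 10, -12), … (2 more)
river cycle of g (length 12): (-13, 12, 13), (13, 14, -12), (-12, 10, 15), (15, 20, -7), (-7, 22, 12), (12, 26, -3), (-3, 28, 3), (3, 26, -12), (-12, 22, 7), (7, 20, -15), … (2 more)
cycles differ ⇒ inequivalent

no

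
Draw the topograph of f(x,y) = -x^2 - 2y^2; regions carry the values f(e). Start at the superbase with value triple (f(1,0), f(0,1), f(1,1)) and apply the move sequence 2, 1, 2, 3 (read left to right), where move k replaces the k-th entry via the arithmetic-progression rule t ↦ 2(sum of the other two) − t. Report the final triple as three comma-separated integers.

start (-1,-2,-3) = (f(1,0),f(0,1),f(1,1))
replace slot 2: 2·((-1)+(-3)) − (-2) = -6 → (-1,-6,-3)
replace slot 1: 2·((-6)+(-3)) − (-1) = -17 → (-17,-6,-3)
replace slot 2: 2·((-17)+(-3)) − (-6) = -34 → (-17,-34,-3)
replace slot 3: 2·((-17)+(-34)) − (-3) = -99 → (-17,-34,-99)

-17,-34,-99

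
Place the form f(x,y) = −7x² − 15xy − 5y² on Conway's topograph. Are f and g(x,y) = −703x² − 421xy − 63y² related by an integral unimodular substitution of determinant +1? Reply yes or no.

D₁ = 85, D₂ = 85
river cycle of f (length 6): (-5, 5, 3), (3, 7, -3), (-3, 5, 5), (5, 5, -3), (-3, 7, 3), (3, 5, -5)
river cycle of g (length 6): (3, 7, -3), (-3, 5, 5), (5, 5, -3), (-3, 7, 3), (3, 5, -5), (-5, 5, 3)
cycles coincide ⇒ equivalent

yes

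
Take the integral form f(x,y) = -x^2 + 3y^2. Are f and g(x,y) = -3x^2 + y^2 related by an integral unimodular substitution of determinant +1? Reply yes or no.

D₁ = 12, D₂ = 12
river cycle of f (length 2): (-1, 2, 2), (2, 2, -1)
river cycle of g (length 2): (1, 2, -2), (-2, 2, 1)
cycles differ ⇒ inequivalent

no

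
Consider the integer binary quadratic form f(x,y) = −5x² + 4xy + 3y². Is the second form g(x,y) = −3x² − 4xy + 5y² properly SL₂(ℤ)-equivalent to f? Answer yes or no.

D₁ = 76, D₂ = 76
river cycle of f (length 6): (3, 8, -1), (-1, 8, 3), (3, 4, -5), (-5, 6, 2), (2, 6, -5), (-5, 4, 3)
river cycle of g (length 6): (5, 4, -3), (-3, 8, 1), (1, 8, -3), (-3, 4, 5), (5, 6, -2), (-2, 6, 5)
cycles differ ⇒ inequivalent

no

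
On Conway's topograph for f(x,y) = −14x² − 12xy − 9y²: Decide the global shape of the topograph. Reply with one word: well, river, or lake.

D = b²−4ac = (-12)² − 4·(-14)·(-9) = -360
D < 0 ⇒ definite ⇒ every region one sign ⇒ single well

well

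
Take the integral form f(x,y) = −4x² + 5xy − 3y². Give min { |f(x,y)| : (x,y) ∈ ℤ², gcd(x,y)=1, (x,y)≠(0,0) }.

translate: b→3 (≡-5 mod 8), so (4,-5,3)→(4,3,2)
flip: (4,3,2)→(2,-3,4)
translate: b→1 (≡-3 mod 4), so (2,-3,4)→(2,1,3)
reduced (well bottom): (2,1,3) with a≤c, −a<b≤a
well minimum |f| = |-2| = 2 (negative-definite)

2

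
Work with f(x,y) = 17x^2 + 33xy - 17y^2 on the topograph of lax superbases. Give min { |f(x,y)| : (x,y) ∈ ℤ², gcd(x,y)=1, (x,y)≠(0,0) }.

river: ρ → (-17,35,15)
river: ρ → (15,25,-27)
river: ρ → (-27,29,13)
river: ρ → (13,23,-33)
river: ρ → (-33,43,3)
river: ρ → (3,47,-3)
river: ρ → (-3,43,33)
river: ρ → (33,23,-13)
river: ρ → (-13,29,27)
river: ρ → (27,25,-15)
river: ρ → (-15,35,17)
river: ρ → (17,33,-17)
closes: descent 0, river 12
min |a| on river = 3

3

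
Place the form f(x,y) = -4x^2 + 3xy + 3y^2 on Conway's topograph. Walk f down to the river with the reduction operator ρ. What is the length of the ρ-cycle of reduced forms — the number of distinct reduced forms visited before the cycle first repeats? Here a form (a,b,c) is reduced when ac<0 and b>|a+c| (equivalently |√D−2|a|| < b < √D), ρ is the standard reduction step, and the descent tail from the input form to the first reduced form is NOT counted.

D = 57, ⌊√D⌋ = 7
river: ρ → (3,3,-4)
river: ρ → (-4,5,2)
river: ρ → (2,7,-1)
river: ρ → (-1,7,2)
river: ρ → (2,5,-4)
river: ρ → (-4,3,3)
ρ-cycle length = 6 (tail of 0 descent steps not counted)

6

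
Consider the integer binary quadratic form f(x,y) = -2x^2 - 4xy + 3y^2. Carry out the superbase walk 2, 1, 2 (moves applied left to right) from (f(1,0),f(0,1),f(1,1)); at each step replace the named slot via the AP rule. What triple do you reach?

start (-2,3,-3) = (f(1,0),f(0,1),f(1,1))
replace slot 2: 2·((-2)+(-3)) − 3 = -13 → (-2,-13,-3)
replace slot 1: 2·((-13)+(-3)) − (-2) = -30 → (-30,-13,-3)
replace slot 2: 2·((-30)+(-3)) − (-13) = -53 → (-30,-53,-3)

-30,-53,-3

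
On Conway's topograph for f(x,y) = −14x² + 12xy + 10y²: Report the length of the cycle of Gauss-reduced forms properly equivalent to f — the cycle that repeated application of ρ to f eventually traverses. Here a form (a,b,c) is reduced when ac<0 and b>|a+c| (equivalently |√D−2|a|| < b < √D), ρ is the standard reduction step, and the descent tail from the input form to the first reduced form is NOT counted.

D = 704, ⌊√D⌋ = 26
river: ρ → (10,8,-16)
river: ρ → (-16,24,2)
river: ρ → (2,24,-16)
river: ρ → (-16,8,10)
river: ρ → (10,12,-14)
river: ρ → (-14,16,8)
river: ρ → (8,16,-14)
river: ρ → (-14,12,10)
ρ-cycle length = 8 (tail of 0 descent steps not counted)

8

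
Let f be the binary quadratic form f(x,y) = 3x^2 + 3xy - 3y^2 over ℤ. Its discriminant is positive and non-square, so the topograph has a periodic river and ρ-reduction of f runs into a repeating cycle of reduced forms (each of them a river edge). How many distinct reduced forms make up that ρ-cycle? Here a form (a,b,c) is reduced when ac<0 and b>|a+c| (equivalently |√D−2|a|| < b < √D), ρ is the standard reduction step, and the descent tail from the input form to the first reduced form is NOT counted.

D = 45, ⌊√D⌋ = 6
river: ρ → (-3,3,3)
river: ρ → (3,3,-3)
ρ-cycle length = 2 (tail of 0 descent steps not counted)

2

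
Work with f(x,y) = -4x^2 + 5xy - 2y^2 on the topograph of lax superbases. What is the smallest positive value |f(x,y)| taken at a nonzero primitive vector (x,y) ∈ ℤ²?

translate: b→3 (≡-5 mod 8), so (4,-5,2)→(4,3,1)
flip: (4,3,1)→(1,-3,4)
translate: b→1 (≡-3 mod 2), so (1,-3,4)→(1,1,2)
reduced (well bottom): (1,1,2) with a≤c, −a<b≤a
well minimum |f| = |-1| = 1 (negative-definite)

1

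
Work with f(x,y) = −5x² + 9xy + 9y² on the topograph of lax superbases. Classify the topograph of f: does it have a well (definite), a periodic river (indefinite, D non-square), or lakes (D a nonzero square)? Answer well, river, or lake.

D = b²−4ac = 9² − 4·(-5)·9 = 261
D > 0 non-square ⇒ indefinite ⇒ periodic river

river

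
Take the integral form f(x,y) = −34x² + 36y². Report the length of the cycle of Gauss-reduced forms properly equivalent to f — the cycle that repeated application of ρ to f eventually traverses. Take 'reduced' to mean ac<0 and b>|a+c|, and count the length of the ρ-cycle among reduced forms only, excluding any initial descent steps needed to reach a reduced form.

D = 4896, ⌊√D⌋ = 69
descent: ρ → (36,0,-34)
descent: ρ → (-34,68,2)  [lands on river]
river: ρ → (2,68,-34)
ρ-cycle length = 2 (tail of 2 descent steps not counted)

2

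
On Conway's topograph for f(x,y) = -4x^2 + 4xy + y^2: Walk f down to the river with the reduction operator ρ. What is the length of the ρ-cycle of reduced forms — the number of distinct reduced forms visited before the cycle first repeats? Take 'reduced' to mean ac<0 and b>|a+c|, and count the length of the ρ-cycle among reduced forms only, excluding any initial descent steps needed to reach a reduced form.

D = 32, ⌊√D⌋ = 5
river: ρ → (1,4,-4)
river: ρ → (-4,4,1)
ρ-cycle length = 2 (tail of 0 descent steps not counted)

2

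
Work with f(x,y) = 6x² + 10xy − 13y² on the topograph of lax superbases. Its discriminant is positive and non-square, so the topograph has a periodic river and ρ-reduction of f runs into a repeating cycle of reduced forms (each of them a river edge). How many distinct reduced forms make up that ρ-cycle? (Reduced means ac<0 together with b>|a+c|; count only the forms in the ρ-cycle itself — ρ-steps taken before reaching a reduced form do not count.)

D = 412, ⌊√D⌋ = 20
river: ρ → (-13,16,3)
river: ρ → (3,20,-1)
river: ρ → (-1,20,3)
river: ρ → (3,16,-13)
river: ρ → (-13,10,6)
river: ρ → (6,14,-9)
river: ρ → (-9,4,11)
river: ρ → (11,18,-2)
river: ρ → (-2,18,11)
river: ρ → (11,4,-9)
river: ρ → (-9,14,6)
river: ρ → (6,10,-13)
ρ-cycle length = 12 (tail of 0 descent steps not counted)

12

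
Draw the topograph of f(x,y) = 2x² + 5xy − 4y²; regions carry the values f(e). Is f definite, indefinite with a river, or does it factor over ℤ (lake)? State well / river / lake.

D = b²−4ac = 5² − 4·2·(-4) = 57
D > 0 non-square ⇒ indefinite ⇒ periodic river

river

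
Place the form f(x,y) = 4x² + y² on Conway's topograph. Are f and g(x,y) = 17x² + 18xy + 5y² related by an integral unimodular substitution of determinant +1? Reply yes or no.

D₁ = -16, D₂ = -16
f: flip: (4,0,1)→(1,0,4)
f: reduced (well bottom): (1,0,4) with a≤c, −a<b≤a
g: translate: b→-16 (≡18 mod 34), so (17,18,5)→(17,-16,4)
g: flip: (17,-16,4)→(4,16,17)
g: translate: b→0 (≡16 mod 8), so (4,16,17)→(4,0,1)
g: flip: (4,0,1)→(1,0,4)
g: reduced (well bottom): (1,0,4) with a≤c, −a<b≤a
reduced forms (1, 0, 4) vs (1, 0, 4) ⇒ equivalent

yes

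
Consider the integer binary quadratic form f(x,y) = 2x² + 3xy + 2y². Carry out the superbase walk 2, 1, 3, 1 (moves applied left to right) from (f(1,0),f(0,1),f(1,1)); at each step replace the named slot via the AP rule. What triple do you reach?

start (2,2,7) = (f(1,0),f(0,1),f(1,1))
replace slot 2: 2·(2+7) − 2 = 16 → (2,16,7)
replace slot 1: 2·(16+7) − 2 = 44 → (44,16,7)
replace slot 3: 2·(44+16) − 7 = 113 → (44,16,113)
replace slot 1: 2·(16+113) − 44 = 214 → (214,16,113)

214,16,113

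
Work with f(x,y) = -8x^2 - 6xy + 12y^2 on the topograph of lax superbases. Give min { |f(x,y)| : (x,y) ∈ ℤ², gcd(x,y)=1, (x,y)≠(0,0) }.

descent: ρ → (12,6,-8)  [lands on river]
river: ρ → (-8,10,10)
river: ρ → (10,10,-8)
river: ρ → (-8,6,12)
river: ρ → (12,18,-2)
river: ρ → (-2,18,12)
closes: descent 1, river 6
min |a| on river = 2

2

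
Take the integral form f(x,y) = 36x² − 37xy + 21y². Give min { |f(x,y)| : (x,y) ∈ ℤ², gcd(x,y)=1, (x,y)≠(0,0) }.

translate: b→35 (≡-37 mod 72), so (36,-37,21)→(36,35,20)
flip: (36,35,20)→(20,-35,36)
translate: b→5 (≡-35 mod 40), so (20,-35,36)→(20,5,21)
reduced (well bottom): (20,5,21) with a≤c, −a<b≤a
well minimum = a = 20

20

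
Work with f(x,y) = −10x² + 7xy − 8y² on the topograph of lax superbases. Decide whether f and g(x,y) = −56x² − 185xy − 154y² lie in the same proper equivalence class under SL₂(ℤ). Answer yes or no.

D₁ = -271, D₂ = -271
f is negative-definite; reduce −f:
−f: flip: (10,-7,8)→(8,7,10)
−f: reduced (well bottom): (8,7,10) with a≤c, −a<b≤a
flip sign back: reduced form of f is (-8,-7,-10)
g is negative-definite; reduce −g:
−g: translate: b→-39 (≡185 mod 112), so (56,185,154)→(56,-39,8)
−g: flip: (56,-39,8)→(8,39,56)
−g: translate: b→7 (≡39 mod 16), so (8,39,56)→(8,7,10)
−g: reduced (well bottom): (8,7,10) with a≤c, −a<b≤a
flip sign back: reduced form of g is (-8,-7,-10)
reduced forms (-8, -7, -10) vs (-8, -7, -10) ⇒ equivalent

yes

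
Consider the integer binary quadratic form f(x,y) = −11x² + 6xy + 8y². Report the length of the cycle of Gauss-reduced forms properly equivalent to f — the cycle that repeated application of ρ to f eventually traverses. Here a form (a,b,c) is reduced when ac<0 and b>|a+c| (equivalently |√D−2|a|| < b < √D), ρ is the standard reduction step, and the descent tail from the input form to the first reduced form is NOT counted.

D = 388, ⌊√D⌋ = 19
river: ρ → (8,10,-9)
river: ρ → (-9,8,9)
river: ρ → (9,10,-8)
river: ρ → (-8,6,11)
river: ρ → (11,16,-3)
river: ρ → (-3,14,16)
river: ρ → (16,18,-1)
river: ρ → (-1,18,16)
river: ρ → (16,14,-3)
river: ρ → (-3,16,11)
river: ρ → (11,6,-8)
river: ρ → (-8,10,9)
river: ρ → (9,8,-9)
river: ρ → (-9,10,8)
river: ρ → (8,6,-11)
river: ρ → (-11,16,3)
river: ρ → (3,14,-16)
river: ρ → (-16,18,1)
river: ρ → (1,18,-16)
river: ρ → (-16,14,3)
river: ρ → (3,16,-11)
river: ρ → (-11,6,8)
ρ-cycle length = 22 (tail of 0 descent steps not counted)

22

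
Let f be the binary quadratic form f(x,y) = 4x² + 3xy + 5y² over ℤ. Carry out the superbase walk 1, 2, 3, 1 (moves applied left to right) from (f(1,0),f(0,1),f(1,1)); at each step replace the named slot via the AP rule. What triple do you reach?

start (4,5,12) = (f(1,0),f(0,1),f(1,1))
replace slot 1: 2·(5+12) − 4 = 30 → (30,5,12)
replace slot 2: 2·(30+12) − 5 = 79 → (30,79,12)
replace slot 3: 2·(30+79) − 12 = 206 → (30,79,206)
replace slot 1: 2·(79+206) − 30 = 540 → (540,79,206)

540,79,206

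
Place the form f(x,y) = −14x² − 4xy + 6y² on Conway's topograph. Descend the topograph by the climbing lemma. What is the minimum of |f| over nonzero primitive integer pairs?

descent: ρ → (6,16,-4)  [lands on river]
river: ρ → (-4,16,6)
river: ρ → (6,8,-12)
river: ρ → (-12,16,2)
river: ρ → (2,16,-12)
river: ρ → (-12,8,6)
closes: descent 1, river 6
min |a| on river = 2

2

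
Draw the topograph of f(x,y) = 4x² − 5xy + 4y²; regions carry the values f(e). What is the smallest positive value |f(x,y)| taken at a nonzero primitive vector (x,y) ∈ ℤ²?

translate: b→3 (≡-5 mod 8), so (4,-5,4)→(4,3,3)
flip: (4,3,3)→(3,-3,4)
translate: b→3 (≡-3 mod 6), so (3,-3,4)→(3,3,4)
reduced (well bottom): (3,3,4) with a≤c, −a<b≤a
well minimum = a = 3

3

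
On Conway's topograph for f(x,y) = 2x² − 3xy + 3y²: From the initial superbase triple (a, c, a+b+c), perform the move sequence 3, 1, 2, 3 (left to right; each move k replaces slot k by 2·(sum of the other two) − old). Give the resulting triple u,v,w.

start (2,3,2) = (f(1,0),f(0,1),f(1,1))
replace slot 3: 2·(2+3) − 2 = 8 → (2,3,8)
replace slot 1: 2·(3+8) − 2 = 20 → (20,3,8)
replace slot 2: 2·(20+8) − 3 = 53 → (20,53,8)
replace slot 3: 2·(20+53) − 8 = 138 → (20,53,138)

20,53,138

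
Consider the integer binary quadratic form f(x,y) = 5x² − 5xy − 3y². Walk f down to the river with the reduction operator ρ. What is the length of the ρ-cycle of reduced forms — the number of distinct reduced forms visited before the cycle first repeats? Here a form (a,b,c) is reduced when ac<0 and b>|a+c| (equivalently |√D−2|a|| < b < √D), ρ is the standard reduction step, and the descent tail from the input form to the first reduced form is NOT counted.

D = 85, ⌊√D⌋ = 9
descent: ρ → (-3,5,5)  [lands on river]
river: ρ → (5,5,-3)
river: ρ → (-3,7,3)
river: ρ → (3,5,-5)
river: ρ → (-5,5,3)
river: ρ → (3,7,-3)
ρ-cycle length = 6 (tail of 1 descent step not counted)

6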